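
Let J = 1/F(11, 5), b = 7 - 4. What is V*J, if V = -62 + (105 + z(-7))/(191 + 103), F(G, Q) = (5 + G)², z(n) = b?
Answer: -755/3136 ≈ -0.24075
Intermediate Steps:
b = 3
z(n) = 3
J = 1/256 (J = 1/((5 + 11)²) = 1/(16²) = 1/256 ≈ 0.0039063)
V = -3020/49 (V = -62 + (105 + 3)/(191 + 103) = -62 + 108/294 = -62 + 108*(1/294) = -62 + 18/49 = -3020/49 ≈ -61.633)
V*J = -3020/49*1/256 = -755/3136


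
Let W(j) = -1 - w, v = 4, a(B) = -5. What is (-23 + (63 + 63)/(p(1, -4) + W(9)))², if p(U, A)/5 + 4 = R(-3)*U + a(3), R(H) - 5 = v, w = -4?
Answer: 361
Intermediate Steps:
R(H) = 9 (R(H) = 5 + 4 = 9)
p(U, A) = -45 + 45*U (p(U, A) = -20 + 5*(9*U - 5) = -20 + 5*(-5 + 9*U) = -20 + (-25 + 45*U) = -45 + 45*U)
W(j) = 3 (W(j) = -1 - 1*(-4) = -1 + 4 = 3)
(-23 + (63 + 63)/(p(1, -4) + W(9)))² = (-23 + (63 + 63)/((-45 + 45*1) + 3))² = (-23 + 126/((-45 + 45) + 3))² = (-23 + 126/(0 + 3))² = (-23 + 126/3)² = (-23 + 126*(⅓))² = (-23 + 42)² = 19² = 361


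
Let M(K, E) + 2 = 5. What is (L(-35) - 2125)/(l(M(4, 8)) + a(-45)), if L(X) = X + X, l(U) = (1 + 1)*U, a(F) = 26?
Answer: -2195/32 ≈ -68.594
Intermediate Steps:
M(K, E) = 3 (M(K, E) = -2 + 5 = 3)
l(U) = 2*U
L(X) = 2*X
(L(-35) - 2125)/(l(M(4, 8)) + a(-45)) = (2*(-35) - 2125)/(2*3 + 26) = (-70 - 2125)/(6 + 26) = -2195/32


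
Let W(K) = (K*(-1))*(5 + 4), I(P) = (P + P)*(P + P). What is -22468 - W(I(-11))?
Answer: -18112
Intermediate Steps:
I(P) = 4*P² (I(P) = (2*P)*(2*P) = 4*P²)
W(K) = -9*K (W(K) = -K*9 = -9*K)
-22468 - W(I(-11)) = -22468 - (-9)*4*(-11)² = -22468 - (-9)*4*121 = -22468 - (-9)*484 = -22468 - 1*(-4356) = -22468 + 4356 = -18112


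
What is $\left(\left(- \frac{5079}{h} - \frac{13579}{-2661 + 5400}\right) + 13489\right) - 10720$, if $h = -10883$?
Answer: $\frac{82405970077}{29808537} \approx 2764.5$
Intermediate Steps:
$\left(\left(- \frac{5079}{h} - \frac{13579}{-2661 + 5400}\right) + 13489\right) - 10720 = \left(\left(- \frac{5079}{-10883} - \frac{13579}{-2661 + 5400}\right) + 13489\right) - 10720 = \left(\left(\left(-5079\right) \left(- \frac{1}{10883}\right) - \frac{13579}{2739}\right) + 13489\right) - 10720 = \left(\left(\frac{5079}{10883} - \frac{13579}{2739}\right) + 13489\right) - 10720 = \left(- \frac{133868876}{29808537} + 13489\right) - 10720 = \frac{401953486717}{29808537} - 10720 = \frac{82405970077}{29808537}$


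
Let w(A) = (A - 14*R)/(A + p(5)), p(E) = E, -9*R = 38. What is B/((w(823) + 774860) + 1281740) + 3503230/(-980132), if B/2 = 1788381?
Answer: -13782651572171501/7510649160325174 ≈ -1.8351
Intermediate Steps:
R = -38/9 (R = -1/9*38 = -38/9 ≈ -4.2222)
B = 3576762 (B = 2*1788381 = 3576762)
w(A) = (532/9 + A)/(5 + A) (w(A) = (A - 14*(-38/9))/(A + 5) = (A + 532/9)/(5 + A) = (532/9 + A)/(5 + A))
B/((w(823) + 774860) + 1281740) + 3503230/(-980132) = 3576762/(((532/9 + 823)/(5 + 823) + 774860) + 1281740) + 3503230/(-980132) = 3576762/(((7939/9)/828 + 774860) + 1281740) + 3503230*(-1/980132) = 3576762/(((1/828)*(7939/9) + 774860) + 1281740) - 1751615/490066 = 3576762/((7939/7452 + 774860) + 1281740) - 1751615/490066 = 3576762/(5774264659/7452 + 1281740) - 1751615/490066 = 3576762/(15325791139/7452) - 1751615/490066 = 3576762*(7452/15325791139) - 1751615/490066 = 26654030424/15325791139 - 1751615/490066 = -13782651572171501/7510649160325174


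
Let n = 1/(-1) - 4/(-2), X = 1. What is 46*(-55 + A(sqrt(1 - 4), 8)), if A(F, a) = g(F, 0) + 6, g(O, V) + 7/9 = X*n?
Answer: -20194/9 ≈ -2243.8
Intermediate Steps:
n = 1 (n = 1*(-1) - 4*(-1/2) = -1 + 2 = 1)
g(O, V) = 2/9 (g(O, V) = -7/9 + 1*1 = -7/9 + 1 = 2/9)
A(F, a) = 56/9 (A(F, a) = 2/9 + 6 = 56/9)
46*(-55 + A(sqrt(1 - 4), 8)) = 46*(-55 + 56/9) = 46*(-439/9) = -20194/9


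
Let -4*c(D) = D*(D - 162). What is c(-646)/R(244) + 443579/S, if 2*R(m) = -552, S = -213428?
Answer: 6932054693/14726532 ≈ 470.72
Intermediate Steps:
R(m) = -276 (R(m) = (½)*(-552) = -276)
c(D) = -D*(-162 + D)/4 (c(D) = -D*(D - 162)/4 = -D*(-162 + D)/4)
c(-646)/R(244) + 443579/S = ((¼)*(-646)*(162 - 1*(-646)))/(-276) + 443579/(-213428) = ((¼)*(-646)*(162 + 646))*(-1/276) + 443579*(-1/213428) = ((¼)*(-646)*808)*(-1/276) - 443579/213428 = -130492*(-1/276) - 443579/213428 = 32623/69 - 443579/213428 = 6932054693/14726532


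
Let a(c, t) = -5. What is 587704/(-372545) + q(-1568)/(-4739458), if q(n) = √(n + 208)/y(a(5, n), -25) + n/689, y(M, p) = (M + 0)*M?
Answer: -959569465141544/608270345620145 - 2*I*√85/59243225 ≈ -1.5775 - 3.1124e-7*I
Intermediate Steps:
y(M, p) = M² (y(M, p) = M*M = M²)
q(n) = √(208 + n)/25 + n/689 (q(n) = √(n + 208)/((-5)²) + n/689 = √(208 + n)/25 + n*(1/689) = √(208 + n)*(1/25) + n/689 = √(208 + n)/25 + n/689)
587704/(-372545) + q(-1568)/(-4739458) = 587704/(-372545) + (√(208 - 1568)/25 + (1/689)*(-1568))/(-4739458) = 587704*(-1/372545) + (√(-1360)/25 - 1568/689)*(-1/4739458) = -587704/372545 + ((4*I*√85)/25 - 1568/689)*(-1/4739458) = -587704/372545 + (4*I*√85/25 - 1568/689)*(-1/4739458) = -587704/372545 + (-1568/689 + 4*I*√85/25)*(-1/4739458) = -587704/372545 + (784/1632743281 - 2*I*√85/59243225) = -959569465141544/608270345620145 - 2*I*√85/59243225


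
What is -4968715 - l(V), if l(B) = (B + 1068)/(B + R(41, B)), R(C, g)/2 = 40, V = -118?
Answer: -4968690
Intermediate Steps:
R(C, g) = 80 (R(C, g) = 2*40 = 80)
l(B) = (1068 + B)/(80 + B) (l(B) = (B + 1068)/(B + 80) = (1068 + B)/(80 + B))
-4968715 - l(V) = -4968715 - (1068 - 118)/(80 - 118) = -4968715 - 950/(-38) = -4968715 - (-1)*950/38 = -4968715 - 1*(-25) = -4968715 + 25 = -4968690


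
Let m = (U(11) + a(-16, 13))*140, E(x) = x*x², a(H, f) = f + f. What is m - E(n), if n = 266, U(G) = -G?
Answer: -18818996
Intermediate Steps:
a(H, f) = 2*f
E(x) = x³
m = 2100 (m = (-1*11 + 2*13)*140 = (-11 + 26)*140 = 15*140 = 2100)
m - E(n) = 2100 - 1*266³ = 2100 - 1*18821096 = 2100 - 18821096 = -18818996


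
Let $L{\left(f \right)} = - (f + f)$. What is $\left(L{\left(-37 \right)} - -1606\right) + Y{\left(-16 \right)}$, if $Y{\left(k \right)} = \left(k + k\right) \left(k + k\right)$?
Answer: $2704$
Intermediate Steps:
$L{\left(f \right)} = - 2 f$
$Y{\left(k \right)} = 4 k^{2}$ ($Y{\left(k \right)} = 2 k 2 k = 4 k^{2}$)
$\left(L{\left(-37 \right)} - -1606\right) + Y{\left(-16 \right)} = \left(\left(-2\right) \left(-37\right) - -1606\right) + 4 \left(-16\right)^{2} = \left(74 + 1606\right) + 4 \cdot 256 = 1680 + 1024 = 2704$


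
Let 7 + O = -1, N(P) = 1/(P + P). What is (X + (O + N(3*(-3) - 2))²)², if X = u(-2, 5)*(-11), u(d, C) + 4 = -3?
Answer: 4705548409/234256 ≈ 20087.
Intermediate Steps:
u(d, C) = -7 (u(d, C) = -4 - 3 = -7)
N(P) = 1/(2*P)
O = -8 (O = -7 - 1 = -8)
X = 77 (X = -7*(-11) = 77)
(X + (O + N(3*(-3) - 2))²)² = (77 + (-8 + 1/(2*(3*(-3) - 2)))²)² = (77 + (-8 + 1/(2*(-9 - 2)))²)² = (77 + (-8 + (½)/(-11))²)² = (77 + (-8 + (½)*(-1/11))²)² = (77 + (-8 - 1/22)²)² = (77 + (-177/22)²)² = (77 + 31329/484)² = (68597/484)² = 4705548409/234256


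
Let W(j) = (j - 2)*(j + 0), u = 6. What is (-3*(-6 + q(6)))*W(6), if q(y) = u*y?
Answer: -2160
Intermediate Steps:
q(y) = 6*y
W(j) = j*(-2 + j) (W(j) = (-2 + j)*j = j*(-2 + j))
(-3*(-6 + q(6)))*W(6) = (-3*(-6 + 6*6))*(6*(-2 + 6)) = (-3*(-6 + 36))*(6*4) = -3*30*24 = -90*24 = -2160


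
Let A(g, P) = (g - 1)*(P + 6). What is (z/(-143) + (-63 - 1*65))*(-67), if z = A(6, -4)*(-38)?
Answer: 1200908/143 ≈ 8398.0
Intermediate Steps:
A(g, P) = (-1 + g)*(6 + P)
z = -380 (z = (-6 - 1*(-4) + 6*6 - 4*6)*(-38) = (-6 + 4 + 36 - 24)*(-38) = 10*(-38) = -380)
(z/(-143) + (-63 - 1*65))*(-67) = (-380/(-143) + (-63 - 1*65))*(-67) = (-380*(-1/143) + (-63 - 65))*(-67) = (380/143 - 128)*(-67) = -17924/143*(-67) = 1200908/143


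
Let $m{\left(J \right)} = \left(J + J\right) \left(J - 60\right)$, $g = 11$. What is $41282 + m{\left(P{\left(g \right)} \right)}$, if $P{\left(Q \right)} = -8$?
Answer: $42370$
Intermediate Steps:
$m{\left(J \right)} = 2 J \left(-60 + J\right)$
$41282 + m{\left(P{\left(g \right)} \right)} = 41282 + 2 \left(-8\right) \left(-60 - 8\right) = 41282 + 2 \left(-8\right) \left(-68\right) = 41282 + 1088 = 42370$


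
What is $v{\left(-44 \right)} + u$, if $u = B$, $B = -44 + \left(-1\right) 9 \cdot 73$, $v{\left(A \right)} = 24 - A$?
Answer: $-633$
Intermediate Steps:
$B = -701$ ($B = -44 - 657 = -701$)
$u = -701$
$v{\left(-44 \right)} + u = \left(24 - -44\right) - 701 = \left(24 + 44\right) - 701 = 68 - 701 = -633$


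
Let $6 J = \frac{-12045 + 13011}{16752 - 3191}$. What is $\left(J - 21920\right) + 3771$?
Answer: $- \frac{246118428}{13561} \approx -18149.0$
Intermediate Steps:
$J = \frac{161}{13561}$ ($J = \frac{\left(-12045 + 13011\right) \frac{1}{16752 - 3191}}{6} = \frac{966 \cdot \frac{1}{13561}}{6} = \frac{1}{6} \cdot \frac{966}{13561} = \frac{161}{13561} \approx 0.011872$)
$\left(J - 21920\right) + 3771 = \left(\frac{161}{13561} - 21920\right) + 3771 = - \frac{297256959}{13561} + 3771 = - \frac{246118428}{13561}$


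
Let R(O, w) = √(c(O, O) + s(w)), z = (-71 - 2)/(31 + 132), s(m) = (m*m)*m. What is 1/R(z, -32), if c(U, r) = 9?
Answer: -I*√32759/32759 ≈ -0.005525*I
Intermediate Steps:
s(m) = m³ (s(m) = m²*m = m³)
z = -73/163 ≈ -0.44785
R(O, w) = √(9 + w³)
1/R(z, -32) = 1/(√(9 + (-32)³)) = 1/(√(9 - 32768)) = 1/(√(-32759)) = 1/(I*√32759) = -I*√32759/32759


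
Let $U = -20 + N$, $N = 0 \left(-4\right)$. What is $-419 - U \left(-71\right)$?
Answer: $-1839$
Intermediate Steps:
$N = 0$
$U = -20$ ($U = -20 + 0 = -20$)
$-419 - U \left(-71\right) = -419 - \left(-20\right) \left(-71\right) = -419 - 1420 = -1839$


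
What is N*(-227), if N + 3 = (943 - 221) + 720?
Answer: -326653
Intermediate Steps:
N = 1439 (N = -3 + ((943 - 221) + 720) = -3 + (722 + 720) = -3 + 1442 = 1439)
N*(-227) = 1439*(-227) = -326653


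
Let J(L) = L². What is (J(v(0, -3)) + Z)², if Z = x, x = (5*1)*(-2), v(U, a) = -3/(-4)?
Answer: 22801/256 ≈ 89.066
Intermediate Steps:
v(U, a) = ¾ (v(U, a) = -3*(-¼) = ¾)
x = -10 (x = 5*(-2) = -10)
Z = -10
(J(v(0, -3)) + Z)² = ((¾)² - 10)² = (9/16 - 10)² = (-151/16)² = 22801/256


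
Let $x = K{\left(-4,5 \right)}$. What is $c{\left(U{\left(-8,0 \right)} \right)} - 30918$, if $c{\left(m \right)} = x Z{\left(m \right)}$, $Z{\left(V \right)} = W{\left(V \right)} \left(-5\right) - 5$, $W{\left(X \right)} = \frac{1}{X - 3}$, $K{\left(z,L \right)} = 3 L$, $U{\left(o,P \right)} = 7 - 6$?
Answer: $- \frac{61911}{2} \approx -30956.0$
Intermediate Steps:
$U{\left(o,P \right)} = 1$
$W{\left(X \right)} = \frac{1}{-3 + X}$
$x = 15$ ($x = 3 \cdot 5 = 15$)
$Z{\left(V \right)} = -5 - \frac{5}{-3 + V}$ ($Z{\left(V \right)} = \frac{1}{-3 + V} \left(-5\right) - 5 = - \frac{5}{-3 + V} - 5 = -5 - \frac{5}{-3 + V}$)
$c{\left(m \right)} = \frac{75 \left(2 - m\right)}{-3 + m}$ ($c{\left(m \right)} = 15 \frac{5 \left(2 - m\right)}{-3 + m} = \frac{75 \left(2 - m\right)}{-3 + m}$)
$c{\left(U{\left(-8,0 \right)} \right)} - 30918 = \frac{75 \left(2 - 1\right)}{-3 + 1} - 30918 = \frac{75 \left(2 - 1\right)}{-2} - 30918 = 75 \left(- \frac{1}{2}\right) 1 - 30918 = - \frac{75}{2} - 30918 = - \frac{61911}{2}$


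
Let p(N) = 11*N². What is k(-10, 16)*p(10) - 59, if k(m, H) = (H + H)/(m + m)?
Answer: -1819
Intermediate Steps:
k(m, H) = H/m (k(m, H) = (2*H)/((2*m)) = (2*H)*(1/(2*m)) = H/m)
k(-10, 16)*p(10) - 59 = (16/(-10))*(11*10²) - 59 = (16*(-⅒))*(11*100) - 59 = -8/5*1100 - 59 = -1760 - 59 = -1819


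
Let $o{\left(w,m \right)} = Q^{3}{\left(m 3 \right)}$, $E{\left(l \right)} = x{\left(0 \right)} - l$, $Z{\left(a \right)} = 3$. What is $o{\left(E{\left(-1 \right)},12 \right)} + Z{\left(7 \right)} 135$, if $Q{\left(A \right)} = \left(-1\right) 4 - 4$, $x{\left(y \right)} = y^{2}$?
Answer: $-107$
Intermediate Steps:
$Q{\left(A \right)} = -8$ ($Q{\left(A \right)} = -4 - 4 = -8$)
$E{\left(l \right)} = - l$ ($E{\left(l \right)} = 0^{2} - l = 0 - l = - l$)
$o{\left(w,m \right)} = -512$ ($o{\left(w,m \right)} = \left(-8\right)^{3} = -512$)
$o{\left(E{\left(-1 \right)},12 \right)} + Z{\left(7 \right)} 135 = -512 + 3 \cdot 135 = -512 + 405 = -107$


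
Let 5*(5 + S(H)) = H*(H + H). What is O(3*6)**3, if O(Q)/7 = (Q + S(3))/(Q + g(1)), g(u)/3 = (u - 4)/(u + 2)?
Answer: 196122941/421875 ≈ 464.88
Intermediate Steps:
g(u) = 3*(-4 + u)/(2 + u) (g(u) = 3*((u - 4)/(u + 2)) = 3*((-4 + u)/(2 + u)) = 3*(-4 + u)/(2 + u))
S(H) = -5 + 2*H**2/5 (S(H) = -5 + (H*(H + H))/5 = -5 + (H*(2*H))/5 = -5 + (2*H**2)/5 = -5 + 2*H**2/5)
O(Q) = 7*(-7/5 + Q)/(-3 + Q) (O(Q) = 7*((Q + (-5 + (2/5)*3**2))/(Q + 3*(-4 + 1)/(2 + 1))) = 7*((Q + (-5 + (2/5)*9))/(Q + 3*(-3)/3)) = 7*((Q + (-5 + 18/5))/(Q + 3*(1/3)*(-3))) = 7*((Q - 7/5)/(Q - 3)) = 7*((-7/5 + Q)/(-3 + Q)) = 7*(-7/5 + Q)/(-3 + Q))
O(3*6)**3 = (7*(-7 + 5*(3*6))/(5*(-3 + 3*6)))**3 = (7*(-7 + 5*18)/(5*(-3 + 18)))**3 = ((7/5)*(-7 + 90)/15)**3 = ((7/5)*(1/15)*83)**3 = (581/75)**3 = 196122941/421875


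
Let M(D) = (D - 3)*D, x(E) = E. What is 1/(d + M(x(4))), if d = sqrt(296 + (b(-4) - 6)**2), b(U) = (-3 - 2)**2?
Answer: -4/641 + 3*sqrt(73)/641 ≈ 0.033747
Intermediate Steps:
b(U) = 25 (b(U) = (-5)**2 = 25)
M(D) = D*(-3 + D) (M(D) = (-3 + D)*D = D*(-3 + D))
d = 3*sqrt(73) (d = sqrt(296 + (25 - 6)**2) = sqrt(296 + 19**2) = sqrt(296 + 361) = sqrt(657) = 3*sqrt(73) ≈ 25.632)
1/(d + M(x(4))) = 1/(3*sqrt(73) + 4*(-3 + 4)) = 1/(3*sqrt(73) + 4*1) = 1/(3*sqrt(73) + 4) = 1/(4 + 3*sqrt(73))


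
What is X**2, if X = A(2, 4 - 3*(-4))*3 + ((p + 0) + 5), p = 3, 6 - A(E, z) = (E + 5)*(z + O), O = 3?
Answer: 139129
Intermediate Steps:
A(E, z) = 6 - (3 + z)*(5 + E) (A(E, z) = 6 - (E + 5)*(z + 3) = 6 - (5 + E)*(3 + z) = 6 - (3 + z)*(5 + E))
X = -373 (X = (-9 - 5*(4 - 3*(-4)) - 3*2 - 1*2*(4 - 3*(-4)))*3 + ((3 + 0) + 5) = (-9 - 5*(4 + 12) - 6 - 1*2*(4 + 12))*3 + (3 + 5) = (-9 - 5*16 - 6 - 1*2*16)*3 + 8 = (-9 - 80 - 6 - 32)*3 + 8 = -127*3 + 8 = -381 + 8 = -373)
X**2 = (-373)**2 = 139129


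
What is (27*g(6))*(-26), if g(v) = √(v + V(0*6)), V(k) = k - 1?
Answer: -702*√5 ≈ -1569.7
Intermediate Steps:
V(k) = -1 + k
g(v) = √(-1 + v) (g(v) = √(v + (-1 + 0*6)) = √(v + (-1 + 0)) = √(v - 1) = √(-1 + v))
(27*g(6))*(-26) = (27*√(-1 + 6))*(-26) = (27*√5)*(-26) = -702*√5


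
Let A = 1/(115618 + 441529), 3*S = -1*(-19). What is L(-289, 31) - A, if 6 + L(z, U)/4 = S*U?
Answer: 1272523745/1671441 ≈ 761.33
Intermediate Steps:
S = 19/3 (S = (-1*(-19))/3 = (⅓)*19 = 19/3 ≈ 6.3333)
L(z, U) = -24 + 76*U/3 (L(z, U) = -24 + 4*(19*U/3) = -24 + 76*U/3)
A = 1/557147 ≈ 1.7949e-6
L(-289, 31) - A = (-24 + (76/3)*31) - 1*1/557147 = (-24 + 2356/3) - 1/557147 = 2284/3 - 1/557147 = 1272523745/1671441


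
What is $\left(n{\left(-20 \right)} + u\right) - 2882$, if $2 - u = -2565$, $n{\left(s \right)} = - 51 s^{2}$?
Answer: $-20715$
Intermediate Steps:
$u = 2567$ ($u = 2 - -2565 = 2 + 2565 = 2567$)
$\left(n{\left(-20 \right)} + u\right) - 2882 = \left(- 51 \left(-20\right)^{2} + 2567\right) - 2882 = \left(\left(-51\right) 400 + 2567\right) - 2882 = \left(-20400 + 2567\right) - 2882 = -17833 - 2882 = -20715$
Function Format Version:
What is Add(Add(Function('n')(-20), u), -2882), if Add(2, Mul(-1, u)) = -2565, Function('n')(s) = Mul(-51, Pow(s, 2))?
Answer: -20715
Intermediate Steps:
u = 2567 (u = Add(2, Mul(-1, -2565)) = Add(2, 2565) = 2567)
Add(Add(Function('n')(-20), u), -2882) = Add(Add(Mul(-51, Pow(-20, 2)), 2567), -2882) = Add(Add(Mul(-51, 400), 2567), -2882) = Add(Add(-20400, 2567), -2882) = Add(-17833, -2882) = -20715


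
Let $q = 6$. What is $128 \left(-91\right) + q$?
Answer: $-11642$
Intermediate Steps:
$128 \left(-91\right) + q = 128 \left(-91\right) + 6 = -11648 + 6 = -11642$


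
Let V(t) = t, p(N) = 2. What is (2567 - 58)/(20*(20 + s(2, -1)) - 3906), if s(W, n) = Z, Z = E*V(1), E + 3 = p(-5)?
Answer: -2509/3526 ≈ -0.71157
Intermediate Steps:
E = -1 (E = -3 + 2 = -1)
Z = -1 (Z = -1*1 = -1)
s(W, n) = -1
(2567 - 58)/(20*(20 + s(2, -1)) - 3906) = (2567 - 58)/(20*(20 - 1) - 3906) = 2509/(20*19 - 3906) = 2509/(380 - 3906) = 2509/(-3526) = 2509*(-1/3526) = -2509/3526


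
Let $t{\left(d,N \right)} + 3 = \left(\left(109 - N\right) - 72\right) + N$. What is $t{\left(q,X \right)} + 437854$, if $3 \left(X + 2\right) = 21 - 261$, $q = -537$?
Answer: $437888$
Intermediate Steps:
$X = -82$ ($X = -2 + \frac{21 - 261}{3} = -2 + \frac{1}{3} \left(-240\right) = -2 - 80 = -82$)
$t{\left(d,N \right)} = 34$ ($t{\left(d,N \right)} = -3 + \left(\left(\left(109 - N\right) - 72\right) + N\right) = -3 + \left(\left(37 - N\right) + N\right) = -3 + 37 = 34$)
$t{\left(q,X \right)} + 437854 = 34 + 437854 = 437888$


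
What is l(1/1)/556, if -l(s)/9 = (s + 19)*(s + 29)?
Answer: -1350/139 ≈ -9.7122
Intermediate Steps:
l(s) = -9*(19 + s)*(29 + s) (l(s) = -9*(s + 19)*(s + 29) = -9*(19 + s)*(29 + s))
l(1/1)/556 = (-4959 - 432/1 - 9*(1/1)**2)/556 = (-4959 - 432*1 - 9*1**2)*(1/556) = (-4959 - 432 - 9*1)*(1/556) = (-4959 - 432 - 9)*(1/556) = -5400*1/556 = -1350/139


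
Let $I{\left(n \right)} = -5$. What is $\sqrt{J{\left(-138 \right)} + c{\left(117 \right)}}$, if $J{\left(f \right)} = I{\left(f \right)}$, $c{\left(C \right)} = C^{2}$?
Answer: $2 \sqrt{3421} \approx 116.98$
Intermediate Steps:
$J{\left(f \right)} = -5$
$\sqrt{J{\left(-138 \right)} + c{\left(117 \right)}} = \sqrt{-5 + 117^{2}} = \sqrt{-5 + 13689} = \sqrt{13684} = 2 \sqrt{3421}$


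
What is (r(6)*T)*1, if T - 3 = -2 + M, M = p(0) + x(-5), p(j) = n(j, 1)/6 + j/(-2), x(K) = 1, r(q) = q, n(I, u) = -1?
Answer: 11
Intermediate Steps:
p(j) = -1/6 - j/2 (p(j) = -1/6 + j/(-2) = -1*1/6 + j*(-1/2) = -1/6 - j/2)
M = 5/6 (M = (-1/6 - 1/2*0) + 1 = (-1/6 + 0) + 1 = -1/6 + 1 = 5/6 ≈ 0.83333)
T = 11/6 (T = 3 + (-2 + 5/6) = 3 - 7/6 = 11/6 ≈ 1.8333)
(r(6)*T)*1 = (6*(11/6))*1 = 11*1 = 11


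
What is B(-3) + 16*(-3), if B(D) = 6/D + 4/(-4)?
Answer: -51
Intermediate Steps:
B(D) = -1 + 6/D (B(D) = 6/D + 4*(-1/4) = 6/D - 1 = -1 + 6/D)
B(-3) + 16*(-3) = (6 - 1*(-3))/(-3) + 16*(-3) = -(6 + 3)/3 - 48 = -1/3*9 - 48 = -3 - 48 = -51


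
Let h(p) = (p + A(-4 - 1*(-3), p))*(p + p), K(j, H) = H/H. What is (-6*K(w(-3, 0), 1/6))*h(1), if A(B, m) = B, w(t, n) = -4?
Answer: 0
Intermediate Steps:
K(j, H) = 1
h(p) = 2*p*(-1 + p) (h(p) = (p + (-4 - 1*(-3)))*(p + p) = (p + (-4 + 3))*(2*p) = (p - 1)*(2*p) = (-1 + p)*(2*p) = 2*p*(-1 + p))
(-6*K(w(-3, 0), 1/6))*h(1) = (-6*1)*(2*1*(-1 + 1)) = -12*0 = -6*0 = 0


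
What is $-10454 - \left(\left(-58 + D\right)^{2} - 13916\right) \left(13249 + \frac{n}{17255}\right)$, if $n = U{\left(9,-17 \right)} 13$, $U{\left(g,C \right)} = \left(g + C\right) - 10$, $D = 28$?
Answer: $\frac{2975423789406}{17255} \approx 1.7244 \cdot 10^{8}$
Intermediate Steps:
$U{\left(g,C \right)} = -10 + C + g$ ($U{\left(g,C \right)} = \left(C + g\right) - 10 = -10 + C + g$)
$n = -234$ ($n = \left(-10 - 17 + 9\right) 13 = \left(-18\right) 13 = -234$)
$-10454 - \left(\left(-58 + D\right)^{2} - 13916\right) \left(13249 + \frac{n}{17255}\right) = -10454 - \left(\left(-58 + 28\right)^{2} - 13916\right) \left(13249 - \frac{234}{17255}\right) = -10454 - \left(\left(-30\right)^{2} - 13916\right) \left(13249 - \frac{234}{17255}\right) = -10454 - \left(900 - 13916\right) \left(13249 - \frac{234}{17255}\right) = -10454 - \left(-13016\right) \frac{228611261}{17255} = -10454 - - \frac{2975604173176}{17255} = -10454 + \frac{2975604173176}{17255} = \frac{2975423789406}{17255}$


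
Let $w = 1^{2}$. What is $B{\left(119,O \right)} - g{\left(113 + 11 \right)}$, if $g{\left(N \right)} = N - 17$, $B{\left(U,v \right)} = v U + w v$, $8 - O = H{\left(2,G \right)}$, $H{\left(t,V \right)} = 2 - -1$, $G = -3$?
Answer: $493$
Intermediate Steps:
$H{\left(t,V \right)} = 3$ ($H{\left(t,V \right)} = 2 + 1 = 3$)
$w = 1$
$O = 5$ ($O = 8 - 3 = 5$)
$B{\left(U,v \right)} = v + U v$ ($B{\left(U,v \right)} = v U + 1 v = U v + v = v + U v$)
$g{\left(N \right)} = -17 + N$
$B{\left(119,O \right)} - g{\left(113 + 11 \right)} = 5 \left(1 + 119\right) - \left(-17 + \left(113 + 11\right)\right) = 5 \cdot 120 - \left(-17 + 124\right) = 600 - 107 = 493$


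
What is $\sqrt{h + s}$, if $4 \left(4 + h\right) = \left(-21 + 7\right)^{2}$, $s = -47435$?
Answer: $i \sqrt{47390} \approx 217.69 i$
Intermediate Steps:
$h = 45$ ($h = -4 + \frac{\left(-21 + 7\right)^{2}}{4} = -4 + \frac{\left(-14\right)^{2}}{4} = -4 + \frac{1}{4} \cdot 196 = -4 + 49 = 45$)
$\sqrt{h + s} = \sqrt{45 - 47435} = \sqrt{-47390} = i \sqrt{47390}$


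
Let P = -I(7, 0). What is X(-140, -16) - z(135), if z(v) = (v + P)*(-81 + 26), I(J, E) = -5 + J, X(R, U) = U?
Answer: 7299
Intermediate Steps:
P = -2 (P = -(-5 + 7) = -1*2 = -2)
z(v) = 110 - 55*v (z(v) = (v - 2)*(-81 + 26) = (-2 + v)*(-55) = 110 - 55*v)
X(-140, -16) - z(135) = -16 - (110 - 55*135) = -16 - (110 - 7425) = -16 - 1*(-7315) = -16 + 7315 = 7299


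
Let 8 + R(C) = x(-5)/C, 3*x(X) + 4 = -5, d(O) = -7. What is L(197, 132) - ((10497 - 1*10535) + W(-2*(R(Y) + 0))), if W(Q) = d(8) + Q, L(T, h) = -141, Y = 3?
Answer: -114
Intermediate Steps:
x(X) = -3 (x(X) = -4/3 + (⅓)*(-5) = -4/3 - 5/3 = -3)
R(C) = -8 - 3/C
W(Q) = -7 + Q
L(197, 132) - ((10497 - 1*10535) + W(-2*(R(Y) + 0))) = -141 - ((10497 - 1*10535) + (-7 - 2*((-8 - 3/3) + 0))) = -141 - ((10497 - 10535) + (-7 - 2*((-8 - 3*⅓) + 0))) = -141 - (-38 + (-7 - 2*((-8 - 1) + 0))) = -141 - (-38 + (-7 - 2*(-9 + 0))) = -141 - (-38 + (-7 - 2*(-9))) = -141 - (-38 + (-7 + 18)) = -141 - (-38 + 11) = -141 - 1*(-27) = -141 + 27 = -114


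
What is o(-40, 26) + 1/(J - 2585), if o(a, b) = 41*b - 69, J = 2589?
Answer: 3989/4 ≈ 997.25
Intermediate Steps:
o(a, b) = -69 + 41*b
o(-40, 26) + 1/(J - 2585) = (-69 + 41*26) + 1/(2589 - 2585) = (-69 + 1066) + 1/4 = 997 + 1/4 = 3989/4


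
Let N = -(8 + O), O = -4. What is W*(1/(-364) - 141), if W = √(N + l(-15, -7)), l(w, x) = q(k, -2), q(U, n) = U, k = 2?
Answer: -51325*I*√2/364 ≈ -199.41*I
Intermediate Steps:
l(w, x) = 2
N = -4 (N = -(8 - 4) = -1*4 = -4)
W = I*√2 (W = √(-4 + 2) = √(-2) = I*√2 ≈ 1.4142*I)
W*(1/(-364) - 141) = (I*√2)*(1/(-364) - 141) = (I*√2)*(-1/364 - 141) = (I*√2)*(-51325/364) = -51325*I*√2/364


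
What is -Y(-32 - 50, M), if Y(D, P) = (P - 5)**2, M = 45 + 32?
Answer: -5184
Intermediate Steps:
M = 77
Y(D, P) = (-5 + P)**2
-Y(-32 - 50, M) = -(-5 + 77)**2 = -1*72**2 = -1*5184 = -5184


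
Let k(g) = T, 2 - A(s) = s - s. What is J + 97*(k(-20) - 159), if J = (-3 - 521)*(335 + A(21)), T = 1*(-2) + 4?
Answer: -191817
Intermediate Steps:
T = 2 (T = -2 + 4 = 2)
A(s) = 2 (A(s) = 2 - (s - s) = 2 - 1*0 = 2 + 0 = 2)
k(g) = 2
J = -176588 (J = (-3 - 521)*(335 + 2) = -524*337 = -176588)
J + 97*(k(-20) - 159) = -176588 + 97*(2 - 159) = -176588 + 97*(-157) = -176588 - 15229 = -191817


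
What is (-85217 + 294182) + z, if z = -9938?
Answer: 199027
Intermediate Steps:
(-85217 + 294182) + z = (-85217 + 294182) - 9938 = 208965 - 9938 = 199027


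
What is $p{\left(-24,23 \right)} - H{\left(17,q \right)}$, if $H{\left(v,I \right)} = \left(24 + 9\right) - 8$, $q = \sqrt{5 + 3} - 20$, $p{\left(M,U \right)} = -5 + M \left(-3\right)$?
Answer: $42$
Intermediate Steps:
$p{\left(M,U \right)} = -5 - 3 M$
$q = -20 + 2 \sqrt{2}$ ($q = \sqrt{8} - 20 = 2 \sqrt{2} - 20 = -20 + 2 \sqrt{2} \approx -17.172$)
$H{\left(v,I \right)} = 25$ ($H{\left(v,I \right)} = 33 - 8 = 25$)
$p{\left(-24,23 \right)} - H{\left(17,q \right)} = \left(-5 - -72\right) - 25 = \left(-5 + 72\right) - 25 = 67 - 25 = 42$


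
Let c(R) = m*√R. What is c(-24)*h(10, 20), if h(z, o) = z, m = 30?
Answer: 600*I*√6 ≈ 1469.7*I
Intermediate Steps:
c(R) = 30*√R
c(-24)*h(10, 20) = (30*√(-24))*10 = (30*(2*I*√6))*10 = (60*I*√6)*10 = 600*I*√6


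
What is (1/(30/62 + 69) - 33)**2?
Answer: 5048244601/4639716 ≈ 1088.1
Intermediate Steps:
(1/(30/62 + 69) - 33)**2 = (1/(30*(1/62) + 69) - 33)**2 = (1/(15/31 + 69) - 33)**2 = (1/(2154/31) - 33)**2 = (31/2154 - 33)**2 = (-71051/2154)**2 = 5048244601/4639716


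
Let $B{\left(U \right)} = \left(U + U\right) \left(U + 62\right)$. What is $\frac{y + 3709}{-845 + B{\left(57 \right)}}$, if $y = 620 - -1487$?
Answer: $\frac{5816}{12721} \approx 0.4572$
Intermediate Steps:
$y = 2107$ ($y = 620 + 1487 = 2107$)
$B{\left(U \right)} = 2 U \left(62 + U\right)$
$\frac{y + 3709}{-845 + B{\left(57 \right)}} = \frac{2107 + 3709}{-845 + 2 \cdot 57 \left(62 + 57\right)} = \frac{5816}{-845 + 2 \cdot 57 \cdot 119} = \frac{5816}{-845 + 13566} = \frac{5816}{12721}$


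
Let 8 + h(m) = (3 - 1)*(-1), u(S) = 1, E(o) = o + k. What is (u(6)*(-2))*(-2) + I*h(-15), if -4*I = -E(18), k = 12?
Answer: -71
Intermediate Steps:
E(o) = 12 + o (E(o) = o + 12 = 12 + o)
I = 15/2 (I = -(-1)*(12 + 18)/4 = -(-1)*30/4 = -¼*(-30) = 15/2 ≈ 7.5000)
h(m) = -10 (h(m) = -8 + (3 - 1)*(-1) = -8 + 2*(-1) = -8 - 2 = -10)
(u(6)*(-2))*(-2) + I*h(-15) = (1*(-2))*(-2) + (15/2)*(-10) = -2*(-2) - 75 = 4 - 75 = -71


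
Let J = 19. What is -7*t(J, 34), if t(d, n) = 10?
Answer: -70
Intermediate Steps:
-7*t(J, 34) = -7*10 = -70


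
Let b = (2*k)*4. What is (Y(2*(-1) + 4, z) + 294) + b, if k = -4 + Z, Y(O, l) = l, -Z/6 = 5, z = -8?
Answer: 14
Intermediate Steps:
Z = -30 (Z = -6*5 = -30)
k = -34 (k = -4 - 30 = -34)
b = -272 (b = (2*(-34))*4 = -68*4 = -272)
(Y(2*(-1) + 4, z) + 294) + b = (-8 + 294) - 272 = 286 - 272 = 14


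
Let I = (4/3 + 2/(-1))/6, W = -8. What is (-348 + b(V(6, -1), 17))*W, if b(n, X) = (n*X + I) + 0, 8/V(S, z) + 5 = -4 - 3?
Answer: 25880/9 ≈ 2875.6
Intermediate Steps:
V(S, z) = -⅔ (V(S, z) = 8/(-5 + (-4 - 3)) = 8/(-5 - 7) = 8/(-12) = 8*(-1/12) = -⅔)
I = -⅑ (I = (4*(⅓) + 2*(-1))*(⅙) = (4/3 - 2)*(⅙) = -⅔*⅙ = -⅑ ≈ -0.11111)
b(n, X) = -⅑ + X*n (b(n, X) = (n*X - ⅑) + 0 = (X*n - ⅑) + 0 = (-⅑ + X*n) + 0 = -⅑ + X*n)
(-348 + b(V(6, -1), 17))*W = (-348 + (-⅑ + 17*(-⅔)))*(-8) = (-348 + (-⅑ - 34/3))*(-8) = (-348 - 103/9)*(-8) = -3235/9*(-8) = 25880/9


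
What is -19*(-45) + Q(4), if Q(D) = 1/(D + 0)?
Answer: 3421/4 ≈ 855.25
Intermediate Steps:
Q(D) = 1/D
-19*(-45) + Q(4) = -19*(-45) + 1/4 = 855 + ¼ = 3421/4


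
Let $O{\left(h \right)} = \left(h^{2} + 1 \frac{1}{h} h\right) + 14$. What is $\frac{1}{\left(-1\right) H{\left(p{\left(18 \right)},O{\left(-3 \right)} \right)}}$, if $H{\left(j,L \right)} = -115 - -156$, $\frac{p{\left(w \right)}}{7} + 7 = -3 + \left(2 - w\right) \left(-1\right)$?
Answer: $- \frac{1}{41} \approx -0.02439$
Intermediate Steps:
$p{\left(w \right)} = -84 + 7 w$ ($p{\left(w \right)} = -49 + 7 \left(-3 + \left(2 - w\right) \left(-1\right)\right) = -49 + 7 \left(-3 + \left(-2 + w\right)\right) = -49 + 7 \left(-5 + w\right) = -49 + \left(-35 + 7 w\right) = -84 + 7 w$)
$O{\left(h \right)} = 15 + h^{2}$ ($O{\left(h \right)} = \left(h^{2} + \frac{h}{h}\right) + 14 = \left(h^{2} + 1\right) + 14 = \left(1 + h^{2}\right) + 14 = 15 + h^{2}$)
$H{\left(j,L \right)} = 41$ ($H{\left(j,L \right)} = -115 + 156 = 41$)
$\frac{1}{\left(-1\right) H{\left(p{\left(18 \right)},O{\left(-3 \right)} \right)}} = \frac{1}{\left(-1\right) 41} = \frac{1}{-41} = - \frac{1}{41}$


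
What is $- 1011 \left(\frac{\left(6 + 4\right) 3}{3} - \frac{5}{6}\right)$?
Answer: $- \frac{18535}{2} \approx -9267.5$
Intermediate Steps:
$- 1011 \left(\frac{\left(6 + 4\right) 3}{3} - \frac{5}{6}\right) = - 1011 \left(10 \cdot 3 \cdot \frac{1}{3} - \frac{5}{6}\right) = - 1011 \left(30 \cdot \frac{1}{3} - \frac{5}{6}\right) = - 1011 \left(10 - \frac{5}{6}\right) = \left(-1011\right) \frac{55}{6} = - \frac{18535}{2}$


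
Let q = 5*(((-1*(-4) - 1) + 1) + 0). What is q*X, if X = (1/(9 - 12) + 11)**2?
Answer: 20480/9 ≈ 2275.6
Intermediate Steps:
X = 1024/9 (X = (1/(-3) + 11)**2 = (-1/3 + 11)**2 = (32/3)**2 = 1024/9 ≈ 113.78)
q = 20 (q = 5*(((4 - 1) + 1) + 0) = 5*((3 + 1) + 0) = 5*(4 + 0) = 5*4 = 20)
q*X = 20*(1024/9) = 20480/9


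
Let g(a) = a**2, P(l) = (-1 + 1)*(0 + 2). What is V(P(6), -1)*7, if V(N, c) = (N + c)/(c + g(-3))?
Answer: -7/8 ≈ -0.87500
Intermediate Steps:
P(l) = 0 (P(l) = 0*2 = 0)
V(N, c) = (N + c)/(9 + c) (V(N, c) = (N + c)/(c + (-3)**2) = (N + c)/(c + 9) = (N + c)/(9 + c))
V(P(6), -1)*7 = ((0 - 1)/(9 - 1))*7 = (-1/8)*7 = ((1/8)*(-1))*7 = -1/8*7 = -7/8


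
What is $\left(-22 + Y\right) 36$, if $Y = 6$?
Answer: $-576$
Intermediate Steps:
$\left(-22 + Y\right) 36 = \left(-22 + 6\right) 36 = \left(-16\right) 36 = -576$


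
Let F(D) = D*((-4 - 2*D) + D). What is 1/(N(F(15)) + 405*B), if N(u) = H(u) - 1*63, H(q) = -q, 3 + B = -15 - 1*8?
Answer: -1/10308 ≈ -9.7012e-5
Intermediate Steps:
B = -26 (B = -3 + (-15 - 1*8) = -3 + (-15 - 8) = -3 - 23 = -26)
F(D) = D*(-4 - D)
N(u) = -63 - u (N(u) = -u - 1*63 = -u - 63 = -63 - u)
1/(N(F(15)) + 405*B) = 1/((-63 - (-1)*15*(4 + 15)) + 405*(-26)) = 1/((-63 - (-1)*15*19) - 10530) = 1/((-63 - 1*(-285)) - 10530) = 1/((-63 + 285) - 10530) = 1/(222 - 10530) = 1/(-10308) = -1/10308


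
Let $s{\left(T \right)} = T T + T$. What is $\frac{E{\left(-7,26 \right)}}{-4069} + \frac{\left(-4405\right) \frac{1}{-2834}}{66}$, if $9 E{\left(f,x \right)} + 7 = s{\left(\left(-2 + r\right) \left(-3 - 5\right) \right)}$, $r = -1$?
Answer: $\frac{1292267}{175634316} \approx 0.0073577$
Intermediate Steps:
$s{\left(T \right)} = T + T^{2}$ ($s{\left(T \right)} = T^{2} + T = T + T^{2}$)
$E{\left(f,x \right)} = \frac{593}{9}$ ($E{\left(f,x \right)} = - \frac{7}{9} + \frac{\left(-2 - 1\right) \left(-3 - 5\right) \left(1 + \left(-2 - 1\right) \left(-3 - 5\right)\right)}{9} = - \frac{7}{9} + \frac{\left(-3\right) \left(-8\right) \left(1 - -24\right)}{9} = - \frac{7}{9} + \frac{24 \left(1 + 24\right)}{9} = - \frac{7}{9} + \frac{24 \cdot 25}{9} = - \frac{7}{9} + \frac{1}{9} \cdot 600 = - \frac{7}{9} + \frac{200}{3} = \frac{593}{9}$)
$\frac{E{\left(-7,26 \right)}}{-4069} + \frac{\left(-4405\right) \frac{1}{-2834}}{66} = \frac{593}{9 \left(-4069\right)} + \frac{\left(-4405\right) \frac{1}{-2834}}{66} = \frac{593}{9} \left(- \frac{1}{4069}\right) + \left(-4405\right) \left(- \frac{1}{2834}\right) \frac{1}{66} = - \frac{593}{36621} + \frac{4405}{2834} \cdot \frac{1}{66} = - \frac{593}{36621} + \frac{4405}{187044} = \frac{1292267}{175634316}$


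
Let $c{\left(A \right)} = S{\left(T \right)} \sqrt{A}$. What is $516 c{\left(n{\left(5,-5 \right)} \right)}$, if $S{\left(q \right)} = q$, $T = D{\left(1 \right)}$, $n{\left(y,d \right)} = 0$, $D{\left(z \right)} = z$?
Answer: $0$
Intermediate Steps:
$T = 1$
$c{\left(A \right)} = \sqrt{A}$ ($c{\left(A \right)} = 1 \sqrt{A} = \sqrt{A}$)
$516 c{\left(n{\left(5,-5 \right)} \right)} = 516 \sqrt{0} = 516 \cdot 0 = 0$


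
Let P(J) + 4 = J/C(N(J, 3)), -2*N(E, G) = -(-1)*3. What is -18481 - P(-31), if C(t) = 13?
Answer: -240170/13 ≈ -18475.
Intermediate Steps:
N(E, G) = -3/2 (N(E, G) = -(-1)*(-1*3)/2 = -(-1)*(-3)/2 = -½*3 = -3/2)
P(J) = -4 + J/13
-18481 - P(-31) = -18481 - (-4 + (1/13)*(-31)) = -18481 - (-4 - 31/13) = -18481 - 1*(-83/13) = -18481 + 83/13 = -240170/13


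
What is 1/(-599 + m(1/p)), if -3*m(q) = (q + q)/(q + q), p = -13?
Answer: -3/1798 ≈ -0.0016685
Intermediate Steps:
m(q) = -1/3 (m(q) = -(q + q)/(3*(q + q)) = -2*q/(3*(2*q)) = -2*q*1/(2*q)/3 = -1/3*1 = -1/3)
1/(-599 + m(1/p)) = 1/(-599 - 1/3) = 1/(-1798/3) = -3/1798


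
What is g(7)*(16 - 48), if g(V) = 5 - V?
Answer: 64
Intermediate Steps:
g(7)*(16 - 48) = (5 - 1*7)*(16 - 48) = (5 - 7)*(-32) = -2*(-32) = 64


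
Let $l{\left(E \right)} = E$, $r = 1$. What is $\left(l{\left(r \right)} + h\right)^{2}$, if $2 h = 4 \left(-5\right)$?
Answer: $81$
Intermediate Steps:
$h = -10$ ($h = \frac{4 \left(-5\right)}{2} = \frac{1}{2} \left(-20\right) = -10$)
$\left(l{\left(r \right)} + h\right)^{2} = \left(1 - 10\right)^{2} = \left(-9\right)^{2} = 81$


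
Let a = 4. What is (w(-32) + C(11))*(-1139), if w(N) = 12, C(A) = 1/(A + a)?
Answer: -206159/15 ≈ -13744.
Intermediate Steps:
C(A) = 1/(4 + A) (C(A) = 1/(A + 4) = 1/(4 + A))
(w(-32) + C(11))*(-1139) = (12 + 1/(4 + 11))*(-1139) = (12 + 1/15)*(-1139) = (181/15)*(-1139) = -206159/15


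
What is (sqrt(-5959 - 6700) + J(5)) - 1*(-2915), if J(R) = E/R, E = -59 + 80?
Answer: 14596/5 + I*sqrt(12659) ≈ 2919.2 + 112.51*I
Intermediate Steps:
E = 21
J(R) = 21/R
(sqrt(-5959 - 6700) + J(5)) - 1*(-2915) = (sqrt(-5959 - 6700) + 21/5) - 1*(-2915) = (sqrt(-12659) + 21*(1/5)) + 2915 = (I*sqrt(12659) + 21/5) + 2915 = (21/5 + I*sqrt(12659)) + 2915 = 14596/5 + I*sqrt(12659)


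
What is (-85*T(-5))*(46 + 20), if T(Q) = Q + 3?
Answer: 11220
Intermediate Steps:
T(Q) = 3 + Q
(-85*T(-5))*(46 + 20) = (-85*(3 - 5))*(46 + 20) = -85*(-2)*66 = 170*66 = 11220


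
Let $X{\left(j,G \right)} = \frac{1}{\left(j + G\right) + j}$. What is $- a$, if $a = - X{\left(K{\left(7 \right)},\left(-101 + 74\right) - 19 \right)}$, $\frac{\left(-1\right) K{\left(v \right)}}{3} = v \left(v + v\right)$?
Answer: $- \frac{1}{634} \approx -0.0015773$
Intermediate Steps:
$K{\left(v \right)} = - 6 v^{2}$ ($K{\left(v \right)} = - 3 v \left(v + v\right) = - 3 v 2 v = - 3 \cdot 2 v^{2} = - 6 v^{2}$)
$X{\left(j,G \right)} = \frac{1}{G + 2 j}$ ($X{\left(j,G \right)} = \frac{1}{\left(G + j\right) + j} = \frac{1}{G + 2 j}$)
$a = \frac{1}{634}$ ($a = - \frac{1}{\left(\left(-101 + 74\right) - 19\right) + 2 \left(- 6 \cdot 7^{2}\right)} = - \frac{1}{\left(-27 - 19\right) + 2 \left(\left(-6\right) 49\right)} = - \frac{1}{-46 + 2 \left(-294\right)} = - \frac{1}{-46 - 588} = - \frac{1}{-634} = \left(-1\right) \left(- \frac{1}{634}\right) = \frac{1}{634} \approx 0.0015773$)
$- a = \left(-1\right) \frac{1}{634} = - \frac{1}{634}$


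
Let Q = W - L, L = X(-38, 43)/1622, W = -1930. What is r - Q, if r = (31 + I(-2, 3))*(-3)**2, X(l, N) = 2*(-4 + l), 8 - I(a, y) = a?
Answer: 1864447/811 ≈ 2298.9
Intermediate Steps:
I(a, y) = 8 - a
X(l, N) = -8 + 2*l
L = -42/811 (L = (-8 + 2*(-38))/1622 = (-8 - 76)*(1/1622) = -84*1/1622 = -42/811 ≈ -0.051788)
r = 369 (r = (31 + (8 - 1*(-2)))*(-3)**2 = (31 + (8 + 2))*9 = (31 + 10)*9 = 41*9 = 369)
Q = -1565188/811 (Q = -1930 - 1*(-42/811) = -1930 + 42/811 = -1565188/811 ≈ -1929.9)
r - Q = 369 - 1*(-1565188/811) = 369 + 1565188/811 = 1864447/811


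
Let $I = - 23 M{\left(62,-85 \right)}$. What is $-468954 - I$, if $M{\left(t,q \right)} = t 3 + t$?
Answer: $-463250$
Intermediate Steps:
$M{\left(t,q \right)} = 4 t$ ($M{\left(t,q \right)} = 3 t + t = 4 t$)
$I = -5704$ ($I = - 23 \cdot 4 \cdot 62 = \left(-23\right) 248 = -5704$)
$-468954 - I = -468954 - -5704 = -468954 + 5704 = -463250$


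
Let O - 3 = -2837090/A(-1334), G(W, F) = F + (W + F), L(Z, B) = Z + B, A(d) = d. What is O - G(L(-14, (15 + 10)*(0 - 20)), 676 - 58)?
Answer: 938972/667 ≈ 1407.8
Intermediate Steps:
L(Z, B) = B + Z
G(W, F) = W + 2*F (G(W, F) = F + (F + W) = W + 2*F)
O = 1420546/667 (O = 3 - 2837090/(-1334) = 3 - 2837090*(-1/1334) = 3 + 1418545/667 = 1420546/667 ≈ 2129.8)
O - G(L(-14, (15 + 10)*(0 - 20)), 676 - 58) = 1420546/667 - (((15 + 10)*(0 - 20) - 14) + 2*(676 - 58)) = 1420546/667 - ((25*(-20) - 14) + 2*618) = 1420546/667 - ((-500 - 14) + 1236) = 1420546/667 - (-514 + 1236) = 1420546/667 - 1*722 = 1420546/667 - 722 = 938972/667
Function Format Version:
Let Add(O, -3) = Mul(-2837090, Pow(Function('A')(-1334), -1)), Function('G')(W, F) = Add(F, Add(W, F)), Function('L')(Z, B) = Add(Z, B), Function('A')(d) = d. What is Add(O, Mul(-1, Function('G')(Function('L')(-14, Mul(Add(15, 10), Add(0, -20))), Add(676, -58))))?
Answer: Rational(938972, 667) ≈ 1407.8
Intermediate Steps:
Function('L')(Z, B) = Add(B, Z)
Function('G')(W, F) = Add(W, Mul(2, F)) (Function('G')(W, F) = Add(F, Add(F, W)) = Add(W, Mul(2, F)))
O = Rational(1420546, 667) (O = Add(3, Mul(-2837090, Pow(-1334, -1))) = Add(3, Mul(-2837090, Rational(-1, 1334))) = Add(3, Rational(1418545, 667)) = Rational(1420546, 667) ≈ 2129.8)
Add(O, Mul(-1, Function('G')(Function('L')(-14, Mul(Add(15, 10), Add(0, -20))), Add(676, -58)))) = Add(Rational(1420546, 667), Mul(-1, Add(Add(Mul(Add(15, 10), Add(0, -20)), -14), Mul(2, Add(676, -58))))) = Add(Rational(1420546, 667), Mul(-1, Add(Add(Mul(25, -20), -14), Mul(2, 618)))) = Add(Rational(1420546, 667), Mul(-1, Add(Add(-500, -14), 1236))) = Add(Rational(1420546, 667), Mul(-1, Add(-514, 1236))) = Add(Rational(1420546, 667), Mul(-1, 722)) = Add(Rational(1420546, 667), -722) = Rational(938972, 667)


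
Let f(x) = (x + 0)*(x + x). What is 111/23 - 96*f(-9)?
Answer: -357585/23 ≈ -15547.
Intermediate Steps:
f(x) = 2*x² (f(x) = x*(2*x) = 2*x²)
111/23 - 96*f(-9) = 111/23 - 192*(-9)² = 111*(1/23) - 192*81 = 111/23 - 96*162 = 111/23 - 15552 = -357585/23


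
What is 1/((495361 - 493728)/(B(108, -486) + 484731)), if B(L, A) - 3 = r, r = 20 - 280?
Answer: 484474/1633 ≈ 296.68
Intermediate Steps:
r = -260
B(L, A) = -257 (B(L, A) = 3 - 260 = -257)
1/((495361 - 493728)/(B(108, -486) + 484731)) = 1/((495361 - 493728)/(-257 + 484731)) = 1/(1633/484474) = 484474/1633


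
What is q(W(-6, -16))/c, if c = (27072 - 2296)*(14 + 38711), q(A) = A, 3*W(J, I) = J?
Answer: -1/479725300 ≈ -2.0845e-9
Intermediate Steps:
W(J, I) = J/3
c = 959450600 (c = 24776*38725 = 959450600)
q(W(-6, -16))/c = ((⅓)*(-6))/959450600 = -2*1/959450600 = -1/479725300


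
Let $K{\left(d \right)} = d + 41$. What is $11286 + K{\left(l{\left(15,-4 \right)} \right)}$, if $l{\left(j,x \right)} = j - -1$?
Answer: $11343$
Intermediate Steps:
$l{\left(j,x \right)} = 1 + j$ ($l{\left(j,x \right)} = j + 1 = 1 + j$)
$K{\left(d \right)} = 41 + d$
$11286 + K{\left(l{\left(15,-4 \right)} \right)} = 11286 + \left(41 + \left(1 + 15\right)\right) = 11286 + \left(41 + 16\right) = 11286 + 57 = 11343$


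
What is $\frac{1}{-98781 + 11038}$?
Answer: $- \frac{1}{87743} \approx -1.1397 \cdot 10^{-5}$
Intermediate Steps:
$\frac{1}{-98781 + 11038} = \frac{1}{-87743} = - \frac{1}{87743}$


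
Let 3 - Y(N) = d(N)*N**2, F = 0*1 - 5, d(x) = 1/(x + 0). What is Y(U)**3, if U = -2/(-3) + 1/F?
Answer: 54872/3375 ≈ 16.258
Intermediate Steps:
d(x) = 1/x
F = -5 (F = 0 - 5 = -5)
U = 7/15 (U = -2/(-3) + 1/(-5) = -2*(-1/3) + 1*(-1/5) = 2/3 - 1/5 = 7/15 ≈ 0.46667)
Y(N) = 3 - N (Y(N) = 3 - N**2/N = 3 - N)
Y(U)**3 = (3 - 1*7/15)**3 = (3 - 7/15)**3 = (38/15)**3 = 54872/3375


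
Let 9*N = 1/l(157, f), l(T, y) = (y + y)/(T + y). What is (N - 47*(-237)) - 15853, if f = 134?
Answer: -3789959/804 ≈ -4713.9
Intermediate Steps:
l(T, y) = 2*y/(T + y) (l(T, y) = (2*y)/(T + y) = 2*y/(T + y))
N = 97/804 (N = 1/(9*((2*134/(157 + 134)))) = 1/(9*((2*134/291))) = 1/(9*((2*134*(1/291)))) = 1/(9*(268/291)) = (⅑)*(291/268) = 97/804 ≈ 0.12065)
(N - 47*(-237)) - 15853 = (97/804 - 47*(-237)) - 15853 = (97/804 + 11139) - 15853 = 8955853/804 - 15853 = -3789959/804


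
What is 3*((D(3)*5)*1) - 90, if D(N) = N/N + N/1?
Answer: -30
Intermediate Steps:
D(N) = 1 + N (D(N) = 1 + N*1 = 1 + N)
3*((D(3)*5)*1) - 90 = 3*(((1 + 3)*5)*1) - 90 = 3*((4*5)*1) - 90 = 3*(20*1) - 90 = 3*20 - 90 = 60 - 90 = -30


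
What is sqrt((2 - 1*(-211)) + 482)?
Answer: sqrt(695) ≈ 26.363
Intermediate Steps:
sqrt((2 - 1*(-211)) + 482) = sqrt((2 + 211) + 482) = sqrt(213 + 482) = sqrt(695)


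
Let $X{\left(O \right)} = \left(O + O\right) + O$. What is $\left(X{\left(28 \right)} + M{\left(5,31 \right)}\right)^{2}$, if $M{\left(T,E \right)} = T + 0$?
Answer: $7921$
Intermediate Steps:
$M{\left(T,E \right)} = T$
$X{\left(O \right)} = 3 O$ ($X{\left(O \right)} = 2 O + O = 3 O$)
$\left(X{\left(28 \right)} + M{\left(5,31 \right)}\right)^{2} = \left(3 \cdot 28 + 5\right)^{2} = \left(84 + 5\right)^{2} = 89^{2} = 7921$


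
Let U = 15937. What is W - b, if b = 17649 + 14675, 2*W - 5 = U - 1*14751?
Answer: -63457/2 ≈ -31729.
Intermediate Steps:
W = 1191/2 (W = 5/2 + (15937 - 1*14751)/2 = 5/2 + (15937 - 14751)/2 = 5/2 + (1/2)*1186 = 5/2 + 593 = 1191/2 ≈ 595.50)
b = 32324
W - b = 1191/2 - 1*32324 = 1191/2 - 32324 = -63457/2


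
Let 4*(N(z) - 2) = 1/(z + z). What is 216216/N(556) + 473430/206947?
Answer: 28433013636858/263029637 ≈ 1.0810e+5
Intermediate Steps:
N(z) = 2 + 1/(8*z) (N(z) = 2 + 1/(4*(z + z)) = 2 + 1/(4*((2*z))) = 2 + (1/(2*z))/4 = 2 + 1/(8*z))
216216/N(556) + 473430/206947 = 216216/(2 + (⅛)/556) + 473430/206947 = 216216/(2 + (⅛)*(1/556)) + 473430*(1/206947) = 216216/(2 + 1/4448) + 473430/206947 = 216216/(8897/4448) + 473430/206947 = 216216*(4448/8897) + 473430/206947 = 137389824/1271 + 473430/206947 = 28433013636858/263029637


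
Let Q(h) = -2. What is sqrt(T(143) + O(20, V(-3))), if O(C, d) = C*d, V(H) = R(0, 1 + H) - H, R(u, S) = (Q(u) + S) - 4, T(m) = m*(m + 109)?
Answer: 4*sqrt(2246) ≈ 189.57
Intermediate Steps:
T(m) = m*(109 + m)
R(u, S) = -6 + S (R(u, S) = (-2 + S) - 4 = -6 + S)
V(H) = -5 (V(H) = (-6 + (1 + H)) - H = (-5 + H) - H = -5)
sqrt(T(143) + O(20, V(-3))) = sqrt(143*(109 + 143) + 20*(-5)) = sqrt(143*252 - 100) = sqrt(36036 - 100) = sqrt(35936) = 4*sqrt(2246)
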